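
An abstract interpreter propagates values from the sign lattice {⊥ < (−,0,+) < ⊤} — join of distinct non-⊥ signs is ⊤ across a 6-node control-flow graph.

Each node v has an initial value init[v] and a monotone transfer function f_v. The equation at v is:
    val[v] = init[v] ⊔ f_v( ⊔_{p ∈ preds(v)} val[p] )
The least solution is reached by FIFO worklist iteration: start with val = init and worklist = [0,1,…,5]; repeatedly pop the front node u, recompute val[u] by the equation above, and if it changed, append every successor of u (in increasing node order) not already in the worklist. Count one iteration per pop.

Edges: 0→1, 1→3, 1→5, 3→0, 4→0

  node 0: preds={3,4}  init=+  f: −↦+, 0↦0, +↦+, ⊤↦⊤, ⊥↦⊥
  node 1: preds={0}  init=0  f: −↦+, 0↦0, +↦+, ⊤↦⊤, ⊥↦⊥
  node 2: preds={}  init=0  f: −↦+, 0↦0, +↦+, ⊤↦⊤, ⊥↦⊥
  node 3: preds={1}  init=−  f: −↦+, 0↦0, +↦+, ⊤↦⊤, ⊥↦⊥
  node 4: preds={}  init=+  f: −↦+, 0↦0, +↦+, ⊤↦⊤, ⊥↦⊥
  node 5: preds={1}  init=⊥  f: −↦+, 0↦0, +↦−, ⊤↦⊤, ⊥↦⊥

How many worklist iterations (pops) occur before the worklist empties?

Worklist (7 pops):
  #1 pop 0: in=⊤ → ⊤ (was +); enqueue []
  #2 pop 1: in=⊤ → ⊤ (was 0); enqueue []
  #3 pop 2: in=⊥ → 0 (no change)
  #4 pop 3: in=⊤ → ⊤ (was −); enqueue [0]
  #5 pop 4: in=⊥ → + (no change)
  #6 pop 5: in=⊤ → ⊤ (was ⊥); enqueue []
  #7 pop 0: in=⊤ → ⊤ (no change)

Fixpoint:
  val[0] = ⊤
  val[1] = ⊤
  val[2] = 0
  val[3] = ⊤
  val[4] = +
  val[5] = ⊤

7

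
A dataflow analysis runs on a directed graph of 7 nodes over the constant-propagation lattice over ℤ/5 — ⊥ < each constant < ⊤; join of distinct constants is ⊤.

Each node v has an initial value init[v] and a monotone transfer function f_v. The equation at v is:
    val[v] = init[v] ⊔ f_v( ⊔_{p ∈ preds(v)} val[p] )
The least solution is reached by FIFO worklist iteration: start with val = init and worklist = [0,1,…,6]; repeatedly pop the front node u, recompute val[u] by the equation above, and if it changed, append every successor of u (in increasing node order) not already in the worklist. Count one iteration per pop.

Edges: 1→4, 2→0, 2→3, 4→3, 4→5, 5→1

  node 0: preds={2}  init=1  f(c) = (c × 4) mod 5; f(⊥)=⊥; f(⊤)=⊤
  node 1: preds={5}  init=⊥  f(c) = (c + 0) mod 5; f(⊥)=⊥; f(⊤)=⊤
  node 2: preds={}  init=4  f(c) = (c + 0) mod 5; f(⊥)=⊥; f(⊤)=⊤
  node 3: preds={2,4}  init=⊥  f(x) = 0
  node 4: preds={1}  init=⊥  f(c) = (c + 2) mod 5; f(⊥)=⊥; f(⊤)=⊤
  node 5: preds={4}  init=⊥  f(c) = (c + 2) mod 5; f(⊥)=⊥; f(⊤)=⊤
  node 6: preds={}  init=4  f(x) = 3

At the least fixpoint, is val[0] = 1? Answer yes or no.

Trace (7 dequeues):
  [1] u=0 | in 4 | out 1 | ==
  [2] u=1 | in ⊥ | out ⊥ | ==
  [3] u=2 | in ⊥ | out 4 | ==
  [4] u=3 | in 4 | out 0 | prev ⊥ | push {}
  [5] u=4 | in ⊥ | out ⊥ | ==
  [6] u=5 | in ⊥ | out ⊥ | ==
  [7] u=6 | in ⊥ | out ⊤ | prev 4 | push {}

Converged values:
  [0] 1
  [1] ⊥
  [2] 4
  [3] 0
  [4] ⊥
  [5] ⊥
  [6] ⊤

yes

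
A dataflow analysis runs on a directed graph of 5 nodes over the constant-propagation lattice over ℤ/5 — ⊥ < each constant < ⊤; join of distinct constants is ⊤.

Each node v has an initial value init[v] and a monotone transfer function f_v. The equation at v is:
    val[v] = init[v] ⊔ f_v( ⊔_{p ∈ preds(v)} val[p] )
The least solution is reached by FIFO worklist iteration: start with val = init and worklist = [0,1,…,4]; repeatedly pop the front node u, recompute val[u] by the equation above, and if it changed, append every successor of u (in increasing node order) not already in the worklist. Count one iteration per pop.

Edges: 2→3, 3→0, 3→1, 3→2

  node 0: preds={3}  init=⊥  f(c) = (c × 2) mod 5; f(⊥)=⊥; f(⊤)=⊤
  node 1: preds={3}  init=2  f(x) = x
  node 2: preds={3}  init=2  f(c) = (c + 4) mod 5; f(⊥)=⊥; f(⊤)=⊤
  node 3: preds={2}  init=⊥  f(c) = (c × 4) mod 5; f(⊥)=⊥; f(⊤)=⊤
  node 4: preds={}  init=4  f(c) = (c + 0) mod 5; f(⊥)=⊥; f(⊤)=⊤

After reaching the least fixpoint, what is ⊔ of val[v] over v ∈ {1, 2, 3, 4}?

⊤

Trace (8 dequeues):
  [1] u=0 | in ⊥ | out ⊥ | ==
  [2] u=1 | in ⊥ | out 2 | ==
  [3] u=2 | in ⊥ | out 2 | ==
  [4] u=3 | in 2 | out 3 | prev ⊥ | push {0,1,2}
  [5] u=4 | in ⊥ | out 4 | ==
  [6] u=0 | in 3 | out 1 | prev ⊥ | push {}
  [7] u=1 | in 3 | out ⊤ | prev 2 | push {}
  [8] u=2 | in 3 | out 2 | ==

Converged values:
  [0] 1
  [1] ⊤
  [2] 2
  [3] 3
  [4] 4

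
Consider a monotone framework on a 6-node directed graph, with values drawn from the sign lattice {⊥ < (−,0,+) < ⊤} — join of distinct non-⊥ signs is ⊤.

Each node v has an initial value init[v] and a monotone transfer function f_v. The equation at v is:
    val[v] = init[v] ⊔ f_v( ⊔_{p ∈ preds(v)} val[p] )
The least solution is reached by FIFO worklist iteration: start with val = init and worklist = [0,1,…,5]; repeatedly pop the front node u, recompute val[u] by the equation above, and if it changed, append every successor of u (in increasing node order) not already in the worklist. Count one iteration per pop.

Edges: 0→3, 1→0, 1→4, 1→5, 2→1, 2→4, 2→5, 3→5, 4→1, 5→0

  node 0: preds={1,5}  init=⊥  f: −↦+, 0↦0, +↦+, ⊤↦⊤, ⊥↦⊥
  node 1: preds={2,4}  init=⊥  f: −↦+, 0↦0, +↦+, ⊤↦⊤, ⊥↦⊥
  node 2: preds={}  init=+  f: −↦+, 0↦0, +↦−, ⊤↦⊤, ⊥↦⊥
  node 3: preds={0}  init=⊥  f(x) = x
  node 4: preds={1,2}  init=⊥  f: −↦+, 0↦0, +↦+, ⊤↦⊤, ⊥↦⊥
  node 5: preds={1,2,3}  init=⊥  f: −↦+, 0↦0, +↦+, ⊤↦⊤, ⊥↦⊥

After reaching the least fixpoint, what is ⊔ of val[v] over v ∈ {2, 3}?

Iteration log — 10 steps:
  step 1. node 0  ⊔preds=⊥  new=⊥  stable
  step 2. node 1  ⊔preds=+  new=+  old=⊥  +wl: 0
  step 3. node 2  ⊔preds=⊥  new=+  stable
  step 4. node 3  ⊔preds=⊥  new=⊥  stable
  step 5. node 4  ⊔preds=+  new=+  old=⊥  +wl: 1
  step 6. node 5  ⊔preds=+  new=+  old=⊥  +wl: 
  step 7. node 0  ⊔preds=+  new=+  old=⊥  +wl: 3
  step 8. node 1  ⊔preds=+  new=+  stable
  step 9. node 3  ⊔preds=+  new=+  old=⊥  +wl: 5
  step 10. node 5  ⊔preds=+  new=+  stable

Least fixpoint reached:
  node 0: +
  node 1: +
  node 2: +
  node 3: +
  node 4: +
  node 5: +

+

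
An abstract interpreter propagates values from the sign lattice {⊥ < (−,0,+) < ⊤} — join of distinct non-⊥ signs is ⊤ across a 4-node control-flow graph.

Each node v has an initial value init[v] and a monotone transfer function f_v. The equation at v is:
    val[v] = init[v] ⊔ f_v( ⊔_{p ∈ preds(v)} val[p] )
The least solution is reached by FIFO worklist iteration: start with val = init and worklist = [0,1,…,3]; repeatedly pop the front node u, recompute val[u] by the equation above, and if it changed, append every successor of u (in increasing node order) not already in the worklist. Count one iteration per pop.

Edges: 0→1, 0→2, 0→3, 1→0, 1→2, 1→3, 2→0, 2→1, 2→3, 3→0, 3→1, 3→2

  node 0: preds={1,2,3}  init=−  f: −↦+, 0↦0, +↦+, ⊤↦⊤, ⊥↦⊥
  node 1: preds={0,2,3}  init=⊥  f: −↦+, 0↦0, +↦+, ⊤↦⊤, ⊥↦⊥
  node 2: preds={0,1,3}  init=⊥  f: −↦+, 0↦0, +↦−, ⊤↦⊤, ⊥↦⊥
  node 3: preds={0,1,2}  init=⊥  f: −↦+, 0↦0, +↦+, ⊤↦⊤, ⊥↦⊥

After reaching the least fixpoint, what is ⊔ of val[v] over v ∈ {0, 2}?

Iteration log — 9 steps:
  step 1. node 0  ⊔preds=⊥  new=−  stable
  step 2. node 1  ⊔preds=−  new=+  old=⊥  +wl: 0
  step 3. node 2  ⊔preds=⊤  new=⊤  old=⊥  +wl: 1
  step 4. node 3  ⊔preds=⊤  new=⊤  old=⊥  +wl: 2
  step 5. node 0  ⊔preds=⊤  new=⊤  old=−  +wl: 3
  step 6. node 1  ⊔preds=⊤  new=⊤  old=+  +wl: 0
  step 7. node 2  ⊔preds=⊤  new=⊤  stable
  step 8. node 3  ⊔preds=⊤  new=⊤  stable
  step 9. node 0  ⊔preds=⊤  new=⊤  stable

Least fixpoint reached:
  node 0: ⊤
  node 1: ⊤
  node 2: ⊤
  node 3: ⊤

⊤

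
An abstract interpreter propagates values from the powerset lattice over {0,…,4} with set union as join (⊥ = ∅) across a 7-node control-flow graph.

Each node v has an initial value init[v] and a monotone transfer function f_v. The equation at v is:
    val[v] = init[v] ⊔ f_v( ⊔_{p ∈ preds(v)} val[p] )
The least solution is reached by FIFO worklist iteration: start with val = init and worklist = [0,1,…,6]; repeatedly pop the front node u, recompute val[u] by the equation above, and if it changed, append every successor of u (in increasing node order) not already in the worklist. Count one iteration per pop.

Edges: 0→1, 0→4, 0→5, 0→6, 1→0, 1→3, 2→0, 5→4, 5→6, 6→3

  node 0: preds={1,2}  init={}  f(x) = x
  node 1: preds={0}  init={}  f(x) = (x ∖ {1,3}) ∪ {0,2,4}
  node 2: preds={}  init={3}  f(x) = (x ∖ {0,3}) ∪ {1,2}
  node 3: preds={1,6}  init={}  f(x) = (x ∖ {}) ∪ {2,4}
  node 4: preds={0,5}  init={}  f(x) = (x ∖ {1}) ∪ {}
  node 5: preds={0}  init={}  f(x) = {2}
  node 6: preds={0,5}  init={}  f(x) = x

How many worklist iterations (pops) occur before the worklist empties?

Trace (14 dequeues):
  [1] u=0 | in {3} | out {3} | prev {} | push {}
  [2] u=1 | in {3} | out {0,2,4} | prev {} | push {0}
  [3] u=2 | in {} | out {1,2,3} | prev {3} | push {}
  [4] u=3 | in {0,2,4} | out {0,2,4} | prev {} | push {}
  [5] u=4 | in {3} | out {3} | prev {} | push {}
  [6] u=5 | in {3} | out {2} | prev {} | push {4}
  [7] u=6 | in {2,3} | out {2,3} | prev {} | push {3}
  [8] u=0 | in {0,1,2,3,4} | out {0,1,2,3,4} | prev {3} | push {1,5,6}
  [9] u=4 | in {0,1,2,3,4} | out {0,2,3,4} | prev {3} | push {}
  [10] u=3 | in {0,2,3,4} | out {0,2,3,4} | prev {0,2,4} | push {}
  [11] u=1 | in {0,1,2,3,4} | out {0,2,4} | ==
  [12] u=5 | in {0,1,2,3,4} | out {2} | ==
  [13] u=6 | in {0,1,2,3,4} | out {0,1,2,3,4} | prev {2,3} | push {3}
  [14] u=3 | in {0,1,2,3,4} | out {0,1,2,3,4} | prev {0,2,3,4} | push {}

Converged values:
  [0] {0,1,2,3,4}
  [1] {0,2,4}
  [2] {1,2,3}
  [3] {0,1,2,3,4}
  [4] {0,2,3,4}
  [5] {2}
  [6] {0,1,2,3,4}

14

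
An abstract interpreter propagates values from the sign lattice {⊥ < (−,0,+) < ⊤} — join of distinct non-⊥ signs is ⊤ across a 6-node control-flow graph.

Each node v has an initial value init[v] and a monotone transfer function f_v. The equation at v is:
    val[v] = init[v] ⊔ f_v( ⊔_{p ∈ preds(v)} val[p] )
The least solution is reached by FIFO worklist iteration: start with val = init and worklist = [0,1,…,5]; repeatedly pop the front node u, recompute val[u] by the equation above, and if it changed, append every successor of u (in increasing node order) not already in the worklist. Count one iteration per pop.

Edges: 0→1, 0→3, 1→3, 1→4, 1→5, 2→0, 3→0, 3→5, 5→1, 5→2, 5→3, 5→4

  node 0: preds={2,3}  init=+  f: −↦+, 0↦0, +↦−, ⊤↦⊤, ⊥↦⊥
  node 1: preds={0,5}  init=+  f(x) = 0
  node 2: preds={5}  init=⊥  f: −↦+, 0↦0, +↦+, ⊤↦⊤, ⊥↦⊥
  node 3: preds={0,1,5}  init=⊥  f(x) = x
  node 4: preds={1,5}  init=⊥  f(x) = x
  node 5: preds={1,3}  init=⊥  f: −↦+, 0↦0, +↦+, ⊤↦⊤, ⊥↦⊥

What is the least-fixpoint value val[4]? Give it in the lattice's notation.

Worklist (12 pops):
  #1 pop 0: in=⊥ → + (no change)
  #2 pop 1: in=+ → ⊤ (was +); enqueue []
  #3 pop 2: in=⊥ → ⊥ (no change)
  #4 pop 3: in=⊤ → ⊤ (was ⊥); enqueue [0]
  #5 pop 4: in=⊤ → ⊤ (was ⊥); enqueue []
  #6 pop 5: in=⊤ → ⊤ (was ⊥); enqueue [1,2,3,4]
  #7 pop 0: in=⊤ → ⊤ (was +); enqueue []
  #8 pop 1: in=⊤ → ⊤ (no change)
  #9 pop 2: in=⊤ → ⊤ (was ⊥); enqueue [0]
  #10 pop 3: in=⊤ → ⊤ (no change)
  #11 pop 4: in=⊤ → ⊤ (no change)
  #12 pop 0: in=⊤ → ⊤ (no change)

Fixpoint:
  val[0] = ⊤
  val[1] = ⊤
  val[2] = ⊤
  val[3] = ⊤
  val[4] = ⊤
  val[5] = ⊤

⊤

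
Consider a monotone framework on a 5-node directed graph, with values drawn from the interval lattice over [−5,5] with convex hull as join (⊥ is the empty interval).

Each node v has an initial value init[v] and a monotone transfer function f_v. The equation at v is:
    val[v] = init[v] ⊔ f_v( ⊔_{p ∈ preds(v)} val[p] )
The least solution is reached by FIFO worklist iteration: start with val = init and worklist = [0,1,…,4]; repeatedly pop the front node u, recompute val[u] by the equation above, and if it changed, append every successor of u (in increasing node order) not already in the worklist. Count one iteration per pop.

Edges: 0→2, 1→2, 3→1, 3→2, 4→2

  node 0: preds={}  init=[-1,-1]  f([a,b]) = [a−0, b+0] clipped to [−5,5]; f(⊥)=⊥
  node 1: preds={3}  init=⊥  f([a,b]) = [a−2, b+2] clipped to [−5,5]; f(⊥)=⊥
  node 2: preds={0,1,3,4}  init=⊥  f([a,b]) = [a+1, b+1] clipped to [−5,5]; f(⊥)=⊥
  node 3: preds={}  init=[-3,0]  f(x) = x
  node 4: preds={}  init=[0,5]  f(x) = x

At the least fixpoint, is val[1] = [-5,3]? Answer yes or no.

Iteration log — 5 steps:
  step 1. node 0  ⊔preds=⊥  new=[-1,-1]  stable
  step 2. node 1  ⊔preds=[-3,0]  new=[-5,2]  old=⊥  +wl: 
  step 3. node 2  ⊔preds=[-5,5]  new=[-4,5]  old=⊥  +wl: 
  step 4. node 3  ⊔preds=⊥  new=[-3,0]  stable
  step 5. node 4  ⊔preds=⊥  new=[0,5]  stable

Least fixpoint reached:
  node 0: [-1,-1]
  node 1: [-5,2]
  node 2: [-4,5]
  node 3: [-3,0]
  node 4: [0,5]

no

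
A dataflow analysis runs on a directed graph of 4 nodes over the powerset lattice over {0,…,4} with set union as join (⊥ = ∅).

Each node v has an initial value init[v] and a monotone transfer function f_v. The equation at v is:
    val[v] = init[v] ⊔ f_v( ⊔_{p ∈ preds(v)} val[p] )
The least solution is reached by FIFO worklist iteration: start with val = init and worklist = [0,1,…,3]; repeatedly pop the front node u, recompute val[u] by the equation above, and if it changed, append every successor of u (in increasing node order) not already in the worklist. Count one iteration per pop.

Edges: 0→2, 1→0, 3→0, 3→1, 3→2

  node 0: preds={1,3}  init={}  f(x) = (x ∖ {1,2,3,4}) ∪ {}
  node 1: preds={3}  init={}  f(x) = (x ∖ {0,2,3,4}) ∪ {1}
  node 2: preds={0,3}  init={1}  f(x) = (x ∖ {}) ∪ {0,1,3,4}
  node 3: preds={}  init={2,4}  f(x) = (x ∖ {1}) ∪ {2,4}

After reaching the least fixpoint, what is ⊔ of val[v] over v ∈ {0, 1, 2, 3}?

{0,1,2,3,4}

Iteration log — 5 steps:
  step 1. node 0  ⊔preds={2,4}  new={}  stable
  step 2. node 1  ⊔preds={2,4}  new={1}  old={}  +wl: 0
  step 3. node 2  ⊔preds={2,4}  new={0,1,2,3,4}  old={1}  +wl: 
  step 4. node 3  ⊔preds={}  new={2,4}  stable
  step 5. node 0  ⊔preds={1,2,4}  new={}  stable

Least fixpoint reached:
  node 0: {}
  node 1: {1}
  node 2: {0,1,2,3,4}
  node 3: {2,4}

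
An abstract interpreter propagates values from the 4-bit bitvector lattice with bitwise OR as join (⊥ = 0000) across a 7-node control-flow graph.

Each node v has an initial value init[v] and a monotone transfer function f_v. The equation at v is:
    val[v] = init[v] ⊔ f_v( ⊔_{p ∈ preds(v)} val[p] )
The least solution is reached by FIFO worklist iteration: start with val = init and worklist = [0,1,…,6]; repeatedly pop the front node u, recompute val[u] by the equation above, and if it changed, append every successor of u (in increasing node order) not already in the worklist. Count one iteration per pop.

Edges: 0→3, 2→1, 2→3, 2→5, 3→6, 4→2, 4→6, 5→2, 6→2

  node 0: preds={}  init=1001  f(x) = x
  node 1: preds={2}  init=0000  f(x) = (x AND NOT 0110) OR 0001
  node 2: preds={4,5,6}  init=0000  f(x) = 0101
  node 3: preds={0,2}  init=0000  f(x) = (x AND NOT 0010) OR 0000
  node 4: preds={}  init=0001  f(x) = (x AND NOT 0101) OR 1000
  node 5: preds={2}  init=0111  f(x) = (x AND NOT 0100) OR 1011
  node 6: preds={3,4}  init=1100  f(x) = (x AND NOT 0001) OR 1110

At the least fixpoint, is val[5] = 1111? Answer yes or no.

yes

Trace (9 dequeues):
  [1] u=0 | in 0000 | out 1001 | ==
  [2] u=1 | in 0000 | out 0001 | prev 0000 | push {}
  [3] u=2 | in 1111 | out 0101 | prev 0000 | push {1}
  [4] u=3 | in 1101 | out 1101 | prev 0000 | push {}
  [5] u=4 | in 0000 | out 1001 | prev 0001 | push {2}
  [6] u=5 | in 0101 | out 1111 | prev 0111 | push {}
  [7] u=6 | in 1101 | out 1110 | prev 1100 | push {}
  [8] u=1 | in 0101 | out 0001 | ==
  [9] u=2 | in 1111 | out 0101 | ==

Converged values:
  [0] 1001
  [1] 0001
  [2] 0101
  [3] 1101
  [4] 1001
  [5] 1111
  [6] 1110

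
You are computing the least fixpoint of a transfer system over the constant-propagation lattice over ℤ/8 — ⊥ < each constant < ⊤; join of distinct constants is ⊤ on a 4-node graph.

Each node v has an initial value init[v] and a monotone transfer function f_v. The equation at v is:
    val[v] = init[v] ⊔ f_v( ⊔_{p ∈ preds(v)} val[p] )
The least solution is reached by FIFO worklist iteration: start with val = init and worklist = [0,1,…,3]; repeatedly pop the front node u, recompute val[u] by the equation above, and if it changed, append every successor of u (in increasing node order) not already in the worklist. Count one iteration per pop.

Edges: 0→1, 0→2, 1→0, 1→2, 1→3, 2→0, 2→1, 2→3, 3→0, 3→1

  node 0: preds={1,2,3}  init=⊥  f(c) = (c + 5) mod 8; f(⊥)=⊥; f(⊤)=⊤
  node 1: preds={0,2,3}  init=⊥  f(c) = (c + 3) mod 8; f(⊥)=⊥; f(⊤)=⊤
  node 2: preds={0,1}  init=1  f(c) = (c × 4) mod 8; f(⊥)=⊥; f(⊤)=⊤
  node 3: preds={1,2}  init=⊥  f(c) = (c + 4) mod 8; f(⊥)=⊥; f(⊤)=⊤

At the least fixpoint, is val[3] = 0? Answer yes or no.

Worklist (7 pops):
  #1 pop 0: in=1 → 6 (was ⊥); enqueue []
  #2 pop 1: in=⊤ → ⊤ (was ⊥); enqueue [0]
  #3 pop 2: in=⊤ → ⊤ (was 1); enqueue [1]
  #4 pop 3: in=⊤ → ⊤ (was ⊥); enqueue []
  #5 pop 0: in=⊤ → ⊤ (was 6); enqueue [2]
  #6 pop 1: in=⊤ → ⊤ (no change)
  #7 pop 2: in=⊤ → ⊤ (no change)

Fixpoint:
  val[0] = ⊤
  val[1] = ⊤
  val[2] = ⊤
  val[3] = ⊤

no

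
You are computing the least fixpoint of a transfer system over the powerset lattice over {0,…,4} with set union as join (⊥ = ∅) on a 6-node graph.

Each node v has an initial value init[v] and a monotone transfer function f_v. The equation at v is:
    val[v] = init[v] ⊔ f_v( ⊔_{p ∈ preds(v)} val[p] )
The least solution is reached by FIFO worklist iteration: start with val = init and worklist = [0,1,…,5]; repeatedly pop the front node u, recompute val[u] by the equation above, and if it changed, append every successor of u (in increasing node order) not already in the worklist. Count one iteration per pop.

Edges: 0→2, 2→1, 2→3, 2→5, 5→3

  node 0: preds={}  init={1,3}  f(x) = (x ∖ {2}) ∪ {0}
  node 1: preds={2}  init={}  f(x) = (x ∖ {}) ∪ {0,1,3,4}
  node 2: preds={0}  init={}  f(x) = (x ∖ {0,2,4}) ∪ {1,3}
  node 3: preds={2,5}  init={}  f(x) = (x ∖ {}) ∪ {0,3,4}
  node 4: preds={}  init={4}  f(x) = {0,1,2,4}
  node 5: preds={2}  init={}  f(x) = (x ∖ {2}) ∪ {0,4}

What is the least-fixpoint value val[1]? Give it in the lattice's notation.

Trace (8 dequeues):
  [1] u=0 | in {} | out {0,1,3} | prev {1,3} | push {}
  [2] u=1 | in {} | out {0,1,3,4} | prev {} | push {}
  [3] u=2 | in {0,1,3} | out {1,3} | prev {} | push {1}
  [4] u=3 | in {1,3} | out {0,1,3,4} | prev {} | push {}
  [5] u=4 | in {} | out {0,1,2,4} | prev {4} | push {}
  [6] u=5 | in {1,3} | out {0,1,3,4} | prev {} | push {3}
  [7] u=1 | in {1,3} | out {0,1,3,4} | ==
  [8] u=3 | in {0,1,3,4} | out {0,1,3,4} | ==

Converged values:
  [0] {0,1,3}
  [1] {0,1,3,4}
  [2] {1,3}
  [3] {0,1,3,4}
  [4] {0,1,2,4}
  [5] {0,1,3,4}

{0,1,3,4}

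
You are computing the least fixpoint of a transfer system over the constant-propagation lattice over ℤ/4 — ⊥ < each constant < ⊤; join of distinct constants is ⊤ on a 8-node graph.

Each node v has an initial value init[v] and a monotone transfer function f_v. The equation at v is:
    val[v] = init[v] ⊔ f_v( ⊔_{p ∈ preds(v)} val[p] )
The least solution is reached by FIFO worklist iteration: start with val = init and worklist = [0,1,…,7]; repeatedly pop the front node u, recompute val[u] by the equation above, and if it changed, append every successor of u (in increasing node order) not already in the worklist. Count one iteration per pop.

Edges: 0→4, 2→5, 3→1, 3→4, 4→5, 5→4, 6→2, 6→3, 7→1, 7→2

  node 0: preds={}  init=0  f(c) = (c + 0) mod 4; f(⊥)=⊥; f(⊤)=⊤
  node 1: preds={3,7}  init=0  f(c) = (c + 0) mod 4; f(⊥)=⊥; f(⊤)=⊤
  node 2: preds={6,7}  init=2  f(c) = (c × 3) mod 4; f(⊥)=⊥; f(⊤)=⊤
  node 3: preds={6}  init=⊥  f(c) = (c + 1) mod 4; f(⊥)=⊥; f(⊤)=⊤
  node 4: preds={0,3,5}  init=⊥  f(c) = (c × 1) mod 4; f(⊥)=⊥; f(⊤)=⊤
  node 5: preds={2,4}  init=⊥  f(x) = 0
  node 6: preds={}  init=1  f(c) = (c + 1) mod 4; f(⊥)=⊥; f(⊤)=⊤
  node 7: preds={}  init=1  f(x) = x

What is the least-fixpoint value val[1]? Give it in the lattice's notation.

⊤

Iteration log — 10 steps:
  step 1. node 0  ⊔preds=⊥  new=0  stable
  step 2. node 1  ⊔preds=1  new=⊤  old=0  +wl: 
  step 3. node 2  ⊔preds=1  new=⊤  old=2  +wl: 
  step 4. node 3  ⊔preds=1  new=2  old=⊥  +wl: 1
  step 5. node 4  ⊔preds=⊤  new=⊤  old=⊥  +wl: 
  step 6. node 5  ⊔preds=⊤  new=0  old=⊥  +wl: 4
  step 7. node 6  ⊔preds=⊥  new=1  stable
  step 8. node 7  ⊔preds=⊥  new=1  stable
  step 9. node 1  ⊔preds=⊤  new=⊤  stable
  step 10. node 4  ⊔preds=⊤  new=⊤  stable

Least fixpoint reached:
  node 0: 0
  node 1: ⊤
  node 2: ⊤
  node 3: 2
  node 4: ⊤
  node 5: 0
  node 6: 1
  node 7: 1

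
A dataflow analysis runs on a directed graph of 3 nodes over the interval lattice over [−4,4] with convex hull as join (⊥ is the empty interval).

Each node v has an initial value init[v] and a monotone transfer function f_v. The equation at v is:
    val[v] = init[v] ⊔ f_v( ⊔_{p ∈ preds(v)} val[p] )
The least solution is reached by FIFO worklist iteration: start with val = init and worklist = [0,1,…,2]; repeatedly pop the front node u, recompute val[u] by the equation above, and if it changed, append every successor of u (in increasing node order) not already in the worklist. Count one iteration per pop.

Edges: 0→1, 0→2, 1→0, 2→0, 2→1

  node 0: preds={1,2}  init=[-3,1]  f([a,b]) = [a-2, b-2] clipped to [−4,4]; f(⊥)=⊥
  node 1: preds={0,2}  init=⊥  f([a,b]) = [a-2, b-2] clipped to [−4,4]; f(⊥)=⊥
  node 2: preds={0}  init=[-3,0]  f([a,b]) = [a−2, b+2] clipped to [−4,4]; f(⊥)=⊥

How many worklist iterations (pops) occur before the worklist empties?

Trace (6 dequeues):
  [1] u=0 | in [-3,0] | out [-4,1] | prev [-3,1] | push {}
  [2] u=1 | in [-4,1] | out [-4,-1] | prev ⊥ | push {0}
  [3] u=2 | in [-4,1] | out [-4,3] | prev [-3,0] | push {1}
  [4] u=0 | in [-4,3] | out [-4,1] | ==
  [5] u=1 | in [-4,3] | out [-4,1] | prev [-4,-1] | push {0}
  [6] u=0 | in [-4,3] | out [-4,1] | ==

Converged values:
  [0] [-4,1]
  [1] [-4,1]
  [2] [-4,3]

6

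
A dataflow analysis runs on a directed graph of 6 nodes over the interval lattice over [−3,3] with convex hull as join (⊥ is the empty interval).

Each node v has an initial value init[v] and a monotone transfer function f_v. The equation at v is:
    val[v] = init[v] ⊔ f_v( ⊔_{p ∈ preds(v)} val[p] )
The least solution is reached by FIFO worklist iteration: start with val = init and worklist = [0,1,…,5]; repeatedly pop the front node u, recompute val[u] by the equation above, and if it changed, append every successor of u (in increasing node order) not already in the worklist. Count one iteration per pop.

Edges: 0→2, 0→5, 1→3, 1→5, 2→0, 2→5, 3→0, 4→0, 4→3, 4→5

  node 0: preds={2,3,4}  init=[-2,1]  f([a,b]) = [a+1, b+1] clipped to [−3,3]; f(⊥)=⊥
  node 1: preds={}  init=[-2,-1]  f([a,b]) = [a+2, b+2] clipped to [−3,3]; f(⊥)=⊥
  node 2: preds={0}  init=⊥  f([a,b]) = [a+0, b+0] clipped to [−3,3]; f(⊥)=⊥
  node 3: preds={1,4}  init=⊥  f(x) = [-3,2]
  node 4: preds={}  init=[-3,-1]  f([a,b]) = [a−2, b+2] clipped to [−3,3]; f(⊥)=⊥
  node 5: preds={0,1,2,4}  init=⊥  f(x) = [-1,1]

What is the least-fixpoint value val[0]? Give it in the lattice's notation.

[-2,3]

Iteration log — 10 steps:
  step 1. node 0  ⊔preds=[-3,-1]  new=[-2,1]  stable
  step 2. node 1  ⊔preds=⊥  new=[-2,-1]  stable
  step 3. node 2  ⊔preds=[-2,1]  new=[-2,1]  old=⊥  +wl: 0
  step 4. node 3  ⊔preds=[-3,-1]  new=[-3,2]  old=⊥  +wl: 
  step 5. node 4  ⊔preds=⊥  new=[-3,-1]  stable
  step 6. node 5  ⊔preds=[-3,1]  new=[-1,1]  old=⊥  +wl: 
  step 7. node 0  ⊔preds=[-3,2]  new=[-2,3]  old=[-2,1]  +wl: 2,5
  step 8. node 2  ⊔preds=[-2,3]  new=[-2,3]  old=[-2,1]  +wl: 0
  step 9. node 5  ⊔preds=[-3,3]  new=[-1,1]  stable
  step 10. node 0  ⊔preds=[-3,3]  new=[-2,3]  stable

Least fixpoint reached:
  node 0: [-2,3]
  node 1: [-2,-1]
  node 2: [-2,3]
  node 3: [-3,2]
  node 4: [-3,-1]
  node 5: [-1,1]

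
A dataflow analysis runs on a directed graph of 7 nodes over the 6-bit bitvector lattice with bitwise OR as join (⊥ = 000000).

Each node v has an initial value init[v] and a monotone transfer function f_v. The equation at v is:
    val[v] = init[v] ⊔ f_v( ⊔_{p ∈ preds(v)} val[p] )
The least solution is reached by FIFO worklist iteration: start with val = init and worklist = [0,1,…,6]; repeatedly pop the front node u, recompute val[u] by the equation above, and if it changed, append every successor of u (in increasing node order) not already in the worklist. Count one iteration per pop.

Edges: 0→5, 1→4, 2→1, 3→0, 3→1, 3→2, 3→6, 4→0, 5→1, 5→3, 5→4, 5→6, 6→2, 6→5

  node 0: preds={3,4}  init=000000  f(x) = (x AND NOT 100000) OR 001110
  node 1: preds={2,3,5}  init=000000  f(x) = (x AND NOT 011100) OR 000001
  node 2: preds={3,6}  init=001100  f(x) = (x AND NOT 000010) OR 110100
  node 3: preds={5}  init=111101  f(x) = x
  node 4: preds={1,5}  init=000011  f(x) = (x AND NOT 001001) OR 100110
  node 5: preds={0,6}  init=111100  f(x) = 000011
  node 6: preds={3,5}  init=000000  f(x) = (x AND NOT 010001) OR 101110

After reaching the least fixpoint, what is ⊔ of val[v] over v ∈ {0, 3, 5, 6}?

111111

Worklist (16 pops):
  #1 pop 0: in=111111 → 011111 (was 000000); enqueue []
  #2 pop 1: in=111101 → 100001 (was 000000); enqueue []
  #3 pop 2: in=111101 → 111101 (was 001100); enqueue [1]
  #4 pop 3: in=111100 → 111101 (no change)
  #5 pop 4: in=111101 → 110111 (was 000011); enqueue [0]
  #6 pop 5: in=011111 → 111111 (was 111100); enqueue [3,4]
  #7 pop 6: in=111111 → 101110 (was 000000); enqueue [2,5]
  #8 pop 1: in=111111 → 100011 (was 100001); enqueue []
  #9 pop 0: in=111111 → 011111 (no change)
  #10 pop 3: in=111111 → 111111 (was 111101); enqueue [0,1,6]
  #11 pop 4: in=111111 → 110111 (no change)
  #12 pop 2: in=111111 → 111101 (no change)
  #13 pop 5: in=111111 → 111111 (no change)
  #14 pop 0: in=111111 → 011111 (no change)
  #15 pop 1: in=111111 → 100011 (no change)
  #16 pop 6: in=111111 → 101110 (no change)

Fixpoint:
  val[0] = 011111
  val[1] = 100011
  val[2] = 111101
  val[3] = 111111
  val[4] = 110111
  val[5] = 111111
  val[6] = 101110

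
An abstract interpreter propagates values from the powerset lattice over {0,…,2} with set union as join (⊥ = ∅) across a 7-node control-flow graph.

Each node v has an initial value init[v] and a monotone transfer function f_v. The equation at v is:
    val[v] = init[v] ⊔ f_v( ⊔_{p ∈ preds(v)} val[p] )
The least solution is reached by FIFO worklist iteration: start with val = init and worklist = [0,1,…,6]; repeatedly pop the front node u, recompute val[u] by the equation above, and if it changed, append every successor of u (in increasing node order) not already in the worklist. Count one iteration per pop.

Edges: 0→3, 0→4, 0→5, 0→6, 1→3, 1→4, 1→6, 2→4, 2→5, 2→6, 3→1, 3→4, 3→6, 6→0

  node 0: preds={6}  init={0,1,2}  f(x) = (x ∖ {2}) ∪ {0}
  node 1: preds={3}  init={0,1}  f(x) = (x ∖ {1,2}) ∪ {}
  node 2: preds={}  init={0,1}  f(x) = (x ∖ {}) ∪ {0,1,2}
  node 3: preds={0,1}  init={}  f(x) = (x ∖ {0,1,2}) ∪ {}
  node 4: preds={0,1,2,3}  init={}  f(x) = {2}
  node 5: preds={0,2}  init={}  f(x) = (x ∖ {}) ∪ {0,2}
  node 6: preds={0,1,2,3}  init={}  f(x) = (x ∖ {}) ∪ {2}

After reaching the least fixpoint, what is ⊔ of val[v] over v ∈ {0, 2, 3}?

Trace (8 dequeues):
  [1] u=0 | in {} | out {0,1,2} | ==
  [2] u=1 | in {} | out {0,1} | ==
  [3] u=2 | in {} | out {0,1,2} | prev {0,1} | push {}
  [4] u=3 | in {0,1,2} | out {} | ==
  [5] u=4 | in {0,1,2} | out {2} | prev {} | push {}
  [6] u=5 | in {0,1,2} | out {0,1,2} | prev {} | push {}
  [7] u=6 | in {0,1,2} | out {0,1,2} | prev {} | push {0}
  [8] u=0 | in {0,1,2} | out {0,1,2} | ==

Converged values:
  [0] {0,1,2}
  [1] {0,1}
  [2] {0,1,2}
  [3] {}
  [4] {2}
  [5] {0,1,2}
  [6] {0,1,2}

{0,1,2}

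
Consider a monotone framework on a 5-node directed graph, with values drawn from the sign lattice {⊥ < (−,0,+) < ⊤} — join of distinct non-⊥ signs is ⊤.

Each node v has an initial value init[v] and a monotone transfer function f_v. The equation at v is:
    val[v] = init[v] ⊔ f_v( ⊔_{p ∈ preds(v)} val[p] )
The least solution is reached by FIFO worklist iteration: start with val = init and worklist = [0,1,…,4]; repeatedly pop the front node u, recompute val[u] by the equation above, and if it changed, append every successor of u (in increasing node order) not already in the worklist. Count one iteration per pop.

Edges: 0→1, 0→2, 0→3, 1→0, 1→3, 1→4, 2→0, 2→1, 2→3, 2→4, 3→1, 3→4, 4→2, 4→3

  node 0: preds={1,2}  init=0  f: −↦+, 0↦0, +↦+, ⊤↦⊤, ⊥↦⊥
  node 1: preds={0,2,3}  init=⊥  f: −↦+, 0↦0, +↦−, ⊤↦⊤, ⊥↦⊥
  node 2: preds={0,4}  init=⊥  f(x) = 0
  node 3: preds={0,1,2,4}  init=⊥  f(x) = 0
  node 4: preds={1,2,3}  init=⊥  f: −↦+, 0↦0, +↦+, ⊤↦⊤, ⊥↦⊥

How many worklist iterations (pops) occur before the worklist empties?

9

Worklist (9 pops):
  #1 pop 0: in=⊥ → 0 (no change)
  #2 pop 1: in=0 → 0 (was ⊥); enqueue [0]
  #3 pop 2: in=0 → 0 (was ⊥); enqueue [1]
  #4 pop 3: in=0 → 0 (was ⊥); enqueue []
  #5 pop 4: in=0 → 0 (was ⊥); enqueue [2,3]
  #6 pop 0: in=0 → 0 (no change)
  #7 pop 1: in=0 → 0 (no change)
  #8 pop 2: in=0 → 0 (no change)
  #9 pop 3: in=0 → 0 (no change)

Fixpoint:
  val[0] = 0
  val[1] = 0
  val[2] = 0
  val[3] = 0
  val[4] = 0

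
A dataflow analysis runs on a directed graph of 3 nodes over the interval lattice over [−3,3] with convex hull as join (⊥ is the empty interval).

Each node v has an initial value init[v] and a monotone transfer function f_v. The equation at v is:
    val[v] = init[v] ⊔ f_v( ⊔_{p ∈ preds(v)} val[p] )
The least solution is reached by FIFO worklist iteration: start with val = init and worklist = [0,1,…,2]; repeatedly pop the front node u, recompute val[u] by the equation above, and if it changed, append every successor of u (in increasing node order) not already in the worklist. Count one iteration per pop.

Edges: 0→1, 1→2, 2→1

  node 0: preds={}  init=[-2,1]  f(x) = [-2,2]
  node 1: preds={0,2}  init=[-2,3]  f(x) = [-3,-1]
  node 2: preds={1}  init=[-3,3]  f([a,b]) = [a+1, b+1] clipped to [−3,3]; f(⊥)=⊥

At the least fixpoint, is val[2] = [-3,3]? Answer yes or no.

Worklist (3 pops):
  #1 pop 0: in=⊥ → [-2,2] (was [-2,1]); enqueue []
  #2 pop 1: in=[-3,3] → [-3,3] (was [-2,3]); enqueue []
  #3 pop 2: in=[-3,3] → [-3,3] (no change)

Fixpoint:
  val[0] = [-2,2]
  val[1] = [-3,3]
  val[2] = [-3,3]

yes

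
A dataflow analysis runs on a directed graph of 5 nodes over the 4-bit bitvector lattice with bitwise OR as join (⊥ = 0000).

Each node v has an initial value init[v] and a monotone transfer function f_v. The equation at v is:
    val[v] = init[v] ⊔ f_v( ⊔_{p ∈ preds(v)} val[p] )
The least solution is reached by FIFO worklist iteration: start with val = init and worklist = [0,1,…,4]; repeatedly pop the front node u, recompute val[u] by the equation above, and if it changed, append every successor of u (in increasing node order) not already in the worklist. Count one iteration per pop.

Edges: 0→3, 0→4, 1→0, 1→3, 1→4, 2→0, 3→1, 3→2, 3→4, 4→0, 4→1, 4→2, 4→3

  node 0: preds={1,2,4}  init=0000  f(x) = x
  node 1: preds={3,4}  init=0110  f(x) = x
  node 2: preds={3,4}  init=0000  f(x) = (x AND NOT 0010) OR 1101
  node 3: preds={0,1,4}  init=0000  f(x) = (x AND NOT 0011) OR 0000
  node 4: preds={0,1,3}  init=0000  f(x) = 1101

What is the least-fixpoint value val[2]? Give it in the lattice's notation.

Iteration log — 13 steps:
  step 1. node 0  ⊔preds=0110  new=0110  old=0000  +wl: 
  step 2. node 1  ⊔preds=0000  new=0110  stable
  step 3. node 2  ⊔preds=0000  new=1101  old=0000  +wl: 0
  step 4. node 3  ⊔preds=0110  new=0100  old=0000  +wl: 1,2
  step 5. node 4  ⊔preds=0110  new=1101  old=0000  +wl: 3
  step 6. node 0  ⊔preds=1111  new=1111  old=0110  +wl: 4
  step 7. node 1  ⊔preds=1101  new=1111  old=0110  +wl: 0
  step 8. node 2  ⊔preds=1101  new=1101  stable
  step 9. node 3  ⊔preds=1111  new=1100  old=0100  +wl: 1,2
  step 10. node 4  ⊔preds=1111  new=1101  stable
  step 11. node 0  ⊔preds=1111  new=1111  stable
  step 12. node 1  ⊔preds=1101  new=1111  stable
  step 13. node 2  ⊔preds=1101  new=1101  stable

Least fixpoint reached:
  node 0: 1111
  node 1: 1111
  node 2: 1101
  node 3: 1100
  node 4: 1101

1101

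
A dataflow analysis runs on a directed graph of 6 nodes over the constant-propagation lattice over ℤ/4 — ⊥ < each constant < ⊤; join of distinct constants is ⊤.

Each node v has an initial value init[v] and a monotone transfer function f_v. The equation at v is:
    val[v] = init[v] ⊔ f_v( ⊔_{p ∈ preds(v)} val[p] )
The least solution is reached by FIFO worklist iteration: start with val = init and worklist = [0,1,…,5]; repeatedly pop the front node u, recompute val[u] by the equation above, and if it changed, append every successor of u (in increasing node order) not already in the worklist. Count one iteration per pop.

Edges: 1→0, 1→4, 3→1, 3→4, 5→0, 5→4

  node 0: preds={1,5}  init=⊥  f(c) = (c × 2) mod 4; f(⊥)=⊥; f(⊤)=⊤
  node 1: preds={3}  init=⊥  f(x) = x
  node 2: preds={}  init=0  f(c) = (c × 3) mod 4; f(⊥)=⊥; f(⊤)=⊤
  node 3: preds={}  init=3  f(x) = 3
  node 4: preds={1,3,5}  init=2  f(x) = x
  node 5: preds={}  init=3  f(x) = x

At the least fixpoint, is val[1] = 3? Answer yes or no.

yes

Trace (7 dequeues):
  [1] u=0 | in 3 | out 2 | prev ⊥ | push {}
  [2] u=1 | in 3 | out 3 | prev ⊥ | push {0}
  [3] u=2 | in ⊥ | out 0 | ==
  [4] u=3 | in ⊥ | out 3 | ==
  [5] u=4 | in 3 | out ⊤ | prev 2 | push {}
  [6] u=5 | in ⊥ | out 3 | ==
  [7] u=0 | in 3 | out 2 | ==

Converged values:
  [0] 2
  [1] 3
  [2] 0
  [3] 3
  [4] ⊤
  [5] 3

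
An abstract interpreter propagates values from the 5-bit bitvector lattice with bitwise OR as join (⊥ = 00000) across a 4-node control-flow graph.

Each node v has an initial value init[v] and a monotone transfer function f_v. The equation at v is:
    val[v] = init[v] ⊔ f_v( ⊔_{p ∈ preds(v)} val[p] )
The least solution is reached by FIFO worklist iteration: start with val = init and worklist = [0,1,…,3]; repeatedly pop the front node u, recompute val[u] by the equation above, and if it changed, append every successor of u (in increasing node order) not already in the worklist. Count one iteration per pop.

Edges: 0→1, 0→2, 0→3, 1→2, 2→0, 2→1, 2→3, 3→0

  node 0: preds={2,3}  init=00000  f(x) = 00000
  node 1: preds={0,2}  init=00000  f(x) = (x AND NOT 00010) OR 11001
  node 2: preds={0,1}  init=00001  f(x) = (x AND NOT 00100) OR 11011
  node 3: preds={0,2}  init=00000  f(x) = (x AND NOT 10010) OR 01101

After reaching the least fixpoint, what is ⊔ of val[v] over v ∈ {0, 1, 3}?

11101

Iteration log — 6 steps:
  step 1. node 0  ⊔preds=00001  new=00000  stable
  step 2. node 1  ⊔preds=00001  new=11001  old=00000  +wl: 
  step 3. node 2  ⊔preds=11001  new=11011  old=00001  +wl: 0,1
  step 4. node 3  ⊔preds=11011  new=01101  old=00000  +wl: 
  step 5. node 0  ⊔preds=11111  new=00000  stable
  step 6. node 1  ⊔preds=11011  new=11001  stable

Least fixpoint reached:
  node 0: 00000
  node 1: 11001
  node 2: 11011
  node 3: 01101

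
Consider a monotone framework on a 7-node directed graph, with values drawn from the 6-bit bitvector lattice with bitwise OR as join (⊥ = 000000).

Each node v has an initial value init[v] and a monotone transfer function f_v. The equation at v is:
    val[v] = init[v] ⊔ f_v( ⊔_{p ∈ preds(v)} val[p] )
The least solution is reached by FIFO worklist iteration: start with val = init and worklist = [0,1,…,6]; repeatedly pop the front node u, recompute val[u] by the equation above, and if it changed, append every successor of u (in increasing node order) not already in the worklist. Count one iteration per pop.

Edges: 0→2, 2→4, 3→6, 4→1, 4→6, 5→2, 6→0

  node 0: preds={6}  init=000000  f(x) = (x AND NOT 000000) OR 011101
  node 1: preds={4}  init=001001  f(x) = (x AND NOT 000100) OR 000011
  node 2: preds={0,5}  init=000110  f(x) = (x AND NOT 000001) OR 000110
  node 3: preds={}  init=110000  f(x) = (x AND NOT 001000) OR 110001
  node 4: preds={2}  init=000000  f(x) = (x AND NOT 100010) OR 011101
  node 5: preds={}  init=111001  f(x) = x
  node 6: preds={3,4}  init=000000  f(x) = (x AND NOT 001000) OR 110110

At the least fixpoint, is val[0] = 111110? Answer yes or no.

no

Trace (10 dequeues):
  [1] u=0 | in 000000 | out 011101 | prev 000000 | push {}
  [2] u=1 | in 000000 | out 001011 | prev 001001 | push {}
  [3] u=2 | in 111101 | out 111110 | prev 000110 | push {}
  [4] u=3 | in 000000 | out 110001 | prev 110000 | push {}
  [5] u=4 | in 111110 | out 011101 | prev 000000 | push {1}
  [6] u=5 | in 000000 | out 111001 | ==
  [7] u=6 | in 111101 | out 110111 | prev 000000 | push {0}
  [8] u=1 | in 011101 | out 011011 | prev 001011 | push {}
  [9] u=0 | in 110111 | out 111111 | prev 011101 | push {2}
  [10] u=2 | in 111111 | out 111110 | ==

Converged values:
  [0] 111111
  [1] 011011
  [2] 111110
  [3] 110001
  [4] 011101
  [5] 111001
  [6] 110111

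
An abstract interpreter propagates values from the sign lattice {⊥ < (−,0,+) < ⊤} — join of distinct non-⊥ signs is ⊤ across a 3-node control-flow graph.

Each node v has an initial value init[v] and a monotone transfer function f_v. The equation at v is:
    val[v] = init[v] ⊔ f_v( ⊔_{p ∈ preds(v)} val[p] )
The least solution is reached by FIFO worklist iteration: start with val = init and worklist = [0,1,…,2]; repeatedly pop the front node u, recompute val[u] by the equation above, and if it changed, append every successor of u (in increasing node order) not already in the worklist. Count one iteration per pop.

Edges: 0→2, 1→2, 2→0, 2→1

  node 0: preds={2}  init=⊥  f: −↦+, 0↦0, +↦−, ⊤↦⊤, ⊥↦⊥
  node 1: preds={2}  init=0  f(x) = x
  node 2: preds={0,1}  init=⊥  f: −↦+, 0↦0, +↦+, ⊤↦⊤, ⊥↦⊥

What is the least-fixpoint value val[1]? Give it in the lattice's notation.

Iteration log — 6 steps:
  step 1. node 0  ⊔preds=⊥  new=⊥  stable
  step 2. node 1  ⊔preds=⊥  new=0  stable
  step 3. node 2  ⊔preds=0  new=0  old=⊥  +wl: 0,1
  step 4. node 0  ⊔preds=0  new=0  old=⊥  +wl: 2
  step 5. node 1  ⊔preds=0  new=0  stable
  step 6. node 2  ⊔preds=0  new=0  stable

Least fixpoint reached:
  node 0: 0
  node 1: 0
  node 2: 0

0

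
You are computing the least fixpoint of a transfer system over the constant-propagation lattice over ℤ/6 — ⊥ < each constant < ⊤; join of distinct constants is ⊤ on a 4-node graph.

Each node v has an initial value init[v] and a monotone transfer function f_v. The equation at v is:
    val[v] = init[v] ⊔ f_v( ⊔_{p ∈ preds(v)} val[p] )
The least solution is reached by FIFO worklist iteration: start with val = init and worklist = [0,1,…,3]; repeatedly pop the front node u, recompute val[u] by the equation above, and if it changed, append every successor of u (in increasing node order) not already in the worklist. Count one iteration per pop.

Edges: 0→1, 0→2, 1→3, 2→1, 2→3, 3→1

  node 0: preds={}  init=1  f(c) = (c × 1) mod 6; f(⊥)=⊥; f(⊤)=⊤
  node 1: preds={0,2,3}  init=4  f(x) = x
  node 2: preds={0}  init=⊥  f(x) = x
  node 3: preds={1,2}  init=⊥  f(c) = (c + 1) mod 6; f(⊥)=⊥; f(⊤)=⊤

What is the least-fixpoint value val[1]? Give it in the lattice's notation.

⊤

Trace (5 dequeues):
  [1] u=0 | in ⊥ | out 1 | ==
  [2] u=1 | in 1 | out ⊤ | prev 4 | push {}
  [3] u=2 | in 1 | out 1 | prev ⊥ | push {1}
  [4] u=3 | in ⊤ | out ⊤ | prev ⊥ | push {}
  [5] u=1 | in ⊤ | out ⊤ | ==

Converged values:
  [0] 1
  [1] ⊤
  [2] 1
  [3] ⊤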